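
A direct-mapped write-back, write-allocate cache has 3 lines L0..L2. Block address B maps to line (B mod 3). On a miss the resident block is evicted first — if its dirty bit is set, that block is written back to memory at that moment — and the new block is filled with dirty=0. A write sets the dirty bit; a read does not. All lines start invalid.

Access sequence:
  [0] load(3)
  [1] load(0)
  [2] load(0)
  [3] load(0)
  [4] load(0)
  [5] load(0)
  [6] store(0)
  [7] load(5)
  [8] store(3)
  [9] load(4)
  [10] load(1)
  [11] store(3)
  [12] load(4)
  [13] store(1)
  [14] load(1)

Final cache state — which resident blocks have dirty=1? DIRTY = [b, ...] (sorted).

  0 | R B3 → L0 miss [-]
  1 | R B0 → L0 miss [-]
  2 | R B0 → L0 hit [-]
  3 | R B0 → L0 hit [-]
  4 | R B0 → L0 hit [-]
  5 | R B0 → L0 hit [-]
  6 | W B0 → L0 hit [D]
  7 | R B5 → L2 miss [-]
  8 | W B3 → L0 miss wb→B0 [D]
  9 | R B4 → L1 miss [-]
  10 | R B1 → L1 miss [-]
  11 | W B3 → L0 hit [D]
  12 | R B4 → L1 miss [-]
  13 | W B1 → L1 miss [D]
  14 | R B1 → L1 hit [D]

DIRTY = [1, 3]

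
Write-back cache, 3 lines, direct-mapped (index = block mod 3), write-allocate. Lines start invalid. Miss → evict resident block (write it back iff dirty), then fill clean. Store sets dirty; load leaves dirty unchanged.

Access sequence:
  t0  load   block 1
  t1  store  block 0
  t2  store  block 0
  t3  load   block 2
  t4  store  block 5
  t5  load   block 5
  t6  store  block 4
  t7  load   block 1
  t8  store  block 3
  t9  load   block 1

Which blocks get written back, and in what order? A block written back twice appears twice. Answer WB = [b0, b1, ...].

0: R B1 → L1 miss [-]
1: W B0 → L0 miss [D]
2: W B0 → L0 hit [D]
3: R B2 → L2 miss [-]
4: W B5 → L2 miss [D]
5: R B5 → L2 hit [D]
6: W B4 → L1 miss [D]
7: R B1 → L1 miss wb→B4 [-]
8: W B3 → L0 miss wb→B0 [D]
9: R B1 → L1 hit [-]

WB = [4, 0]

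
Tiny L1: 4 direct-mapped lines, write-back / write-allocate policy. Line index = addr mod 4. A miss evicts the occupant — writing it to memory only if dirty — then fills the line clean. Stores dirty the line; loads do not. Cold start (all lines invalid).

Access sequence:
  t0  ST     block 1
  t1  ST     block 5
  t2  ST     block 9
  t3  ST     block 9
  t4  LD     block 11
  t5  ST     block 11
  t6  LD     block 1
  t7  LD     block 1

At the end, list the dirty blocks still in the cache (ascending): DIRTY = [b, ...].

DIRTY = [11]

  0 | W B1 → L1 miss [D]
  1 | W B5 → L1 miss wb→B1 [D]
  2 | W B9 → L1 miss wb→B5 [D]
  3 | W B9 → L1 hit [D]
  4 | R B11 → L3 miss [-]
  5 | W B11 → L3 hit [D]
  6 | R B1 → L1 miss wb→B9 [-]
  7 | R B1 → L1 hit [-]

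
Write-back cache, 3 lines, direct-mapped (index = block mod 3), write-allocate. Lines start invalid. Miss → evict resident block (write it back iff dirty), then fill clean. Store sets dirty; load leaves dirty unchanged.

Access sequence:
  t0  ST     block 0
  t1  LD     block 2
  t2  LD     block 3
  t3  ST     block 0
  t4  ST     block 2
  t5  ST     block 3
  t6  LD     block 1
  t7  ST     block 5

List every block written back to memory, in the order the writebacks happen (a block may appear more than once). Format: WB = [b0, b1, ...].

WB = [0, 0, 2]

0: W B0 -> L0 miss  d=D]
1: R B2 -> L2 miss  d=-]
2: R B3 -> L0 miss wb->B0  d=-]
3: W B0 -> L0 miss  d=D]
4: W B2 -> L2 hit  d=D]
5: W B3 -> L0 miss wb->B0  d=D]
6: R B1 -> L1 miss  d=-]
7: W B5 -> L2 miss wb->B2  d=D]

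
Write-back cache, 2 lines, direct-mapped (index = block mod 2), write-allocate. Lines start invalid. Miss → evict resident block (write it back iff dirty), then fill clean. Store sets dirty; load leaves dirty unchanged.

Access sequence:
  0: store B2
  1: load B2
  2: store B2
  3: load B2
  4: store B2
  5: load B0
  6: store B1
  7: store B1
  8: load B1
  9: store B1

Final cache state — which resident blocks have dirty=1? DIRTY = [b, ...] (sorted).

DIRTY = [1]

0: W B2 → L0 miss [D]
1: R B2 → L0 hit [D]
2: W B2 → L0 hit [D]
3: R B2 → L0 hit [D]
4: W B2 → L0 hit [D]
5: R B0 → L0 miss wb→B2 [-]
6: W B1 → L1 miss [D]
7: W B1 → L1 hit [D]
8: R B1 → L1 hit [D]
9: W B1 → L1 hit [D]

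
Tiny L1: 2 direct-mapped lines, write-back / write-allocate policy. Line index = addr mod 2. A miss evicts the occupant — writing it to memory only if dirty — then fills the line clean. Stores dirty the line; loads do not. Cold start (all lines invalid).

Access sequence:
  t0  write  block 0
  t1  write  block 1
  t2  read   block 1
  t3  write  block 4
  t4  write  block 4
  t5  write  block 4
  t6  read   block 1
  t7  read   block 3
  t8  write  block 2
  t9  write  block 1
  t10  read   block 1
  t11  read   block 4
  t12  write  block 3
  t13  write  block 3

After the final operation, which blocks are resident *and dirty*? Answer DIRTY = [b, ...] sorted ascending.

0: W B0 → L0 miss [D]
1: W B1 → L1 miss [D]
2: R B1 → L1 hit [D]
3: W B4 → L0 miss wb→B0 [D]
4: W B4 → L0 hit [D]
5: W B4 → L0 hit [D]
6: R B1 → L1 hit [D]
7: R B3 → L1 miss wb→B1 [-]
8: W B2 → L0 miss wb→B4 [D]
9: W B1 → L1 miss [D]
10: R B1 → L1 hit [D]
11: R B4 → L0 miss wb→B2 [-]
12: W B3 → L1 miss wb→B1 [D]
13: W B3 → L1 hit [D]

DIRTY = [3]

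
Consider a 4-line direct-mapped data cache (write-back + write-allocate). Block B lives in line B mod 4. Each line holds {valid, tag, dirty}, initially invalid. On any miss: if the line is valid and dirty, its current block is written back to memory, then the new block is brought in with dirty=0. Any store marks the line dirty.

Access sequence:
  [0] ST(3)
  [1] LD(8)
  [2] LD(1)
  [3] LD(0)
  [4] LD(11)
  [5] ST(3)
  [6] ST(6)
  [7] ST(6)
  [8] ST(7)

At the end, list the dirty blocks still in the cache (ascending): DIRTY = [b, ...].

0: W B3 → L3 miss [D]
1: R B8 → L0 miss [-]
2: R B1 → L1 miss [-]
3: R B0 → L0 miss [-]
4: R B11 → L3 miss wb→B3 [-]
5: W B3 → L3 miss [D]
6: W B6 → L2 miss [D]
7: W B6 → L2 hit [D]
8: W B7 → L3 miss wb→B3 [D]

DIRTY = [6, 7]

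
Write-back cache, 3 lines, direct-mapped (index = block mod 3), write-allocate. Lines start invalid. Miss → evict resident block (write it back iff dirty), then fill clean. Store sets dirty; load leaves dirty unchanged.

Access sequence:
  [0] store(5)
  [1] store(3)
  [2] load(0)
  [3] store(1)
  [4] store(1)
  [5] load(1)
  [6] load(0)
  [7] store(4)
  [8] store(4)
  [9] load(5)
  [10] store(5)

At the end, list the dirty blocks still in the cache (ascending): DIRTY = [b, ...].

0: W B5 → L2 miss [D]
1: W B3 → L0 miss [D]
2: R B0 → L0 miss wb→B3 [-]
3: W B1 → L1 miss [D]
4: W B1 → L1 hit [D]
5: R B1 → L1 hit [D]
6: R B0 → L0 hit [-]
7: W B4 → L1 miss wb→B1 [D]
8: W B4 → L1 hit [D]
9: R B5 → L2 hit [D]
10: W B5 → L2 hit [D]

DIRTY = [4, 5]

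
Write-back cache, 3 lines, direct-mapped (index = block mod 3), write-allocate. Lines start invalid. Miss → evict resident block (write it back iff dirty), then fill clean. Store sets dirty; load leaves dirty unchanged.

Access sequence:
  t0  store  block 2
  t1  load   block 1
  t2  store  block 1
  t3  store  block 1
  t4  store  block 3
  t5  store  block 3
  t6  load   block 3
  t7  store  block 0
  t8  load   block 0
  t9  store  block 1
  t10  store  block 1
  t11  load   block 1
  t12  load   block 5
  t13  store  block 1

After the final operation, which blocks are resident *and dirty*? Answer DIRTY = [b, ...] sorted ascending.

  0 | W B2 → L2 miss [D]
  1 | R B1 → L1 miss [-]
  2 | W B1 → L1 hit [D]
  3 | W B1 → L1 hit [D]
  4 | W B3 → L0 miss [D]
  5 | W B3 → L0 hit [D]
  6 | R B3 → L0 hit [D]
  7 | W B0 → L0 miss wb→B3 [D]
  8 | R B0 → L0 hit [D]
  9 | W B1 → L1 hit [D]
  10 | W B1 → L1 hit [D]
  11 | R B1 → L1 hit [D]
  12 | R B5 → L2 miss wb→B2 [-]
  13 | W B1 → L1 hit [D]

DIRTY = [0, 1]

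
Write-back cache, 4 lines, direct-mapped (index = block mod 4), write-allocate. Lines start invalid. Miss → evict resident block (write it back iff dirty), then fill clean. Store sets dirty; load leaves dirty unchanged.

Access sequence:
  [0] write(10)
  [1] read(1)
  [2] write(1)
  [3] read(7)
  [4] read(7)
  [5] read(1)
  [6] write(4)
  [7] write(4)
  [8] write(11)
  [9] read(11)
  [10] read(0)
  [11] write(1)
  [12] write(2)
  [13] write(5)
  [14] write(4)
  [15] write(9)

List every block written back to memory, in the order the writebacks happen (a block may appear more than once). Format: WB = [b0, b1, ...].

WB = [4, 10, 1, 5]

0: W B10 → L2 miss [D]
1: R B1 → L1 miss [-]
2: W B1 → L1 hit [D]
3: R B7 → L3 miss [-]
4: R B7 → L3 hit [-]
5: R B1 → L1 hit [D]
6: W B4 → L0 miss [D]
7: W B4 → L0 hit [D]
8: W B11 → L3 miss [D]
9: R B11 → L3 hit [D]
10: R B0 → L0 miss wb→B4 [-]
11: W B1 → L1 hit [D]
12: W B2 → L2 miss wb→B10 [D]
13: W B5 → L1 miss wb→B1 [D]
14: W B4 → L0 miss [D]
15: W B9 → L1 miss wb→B5 [D]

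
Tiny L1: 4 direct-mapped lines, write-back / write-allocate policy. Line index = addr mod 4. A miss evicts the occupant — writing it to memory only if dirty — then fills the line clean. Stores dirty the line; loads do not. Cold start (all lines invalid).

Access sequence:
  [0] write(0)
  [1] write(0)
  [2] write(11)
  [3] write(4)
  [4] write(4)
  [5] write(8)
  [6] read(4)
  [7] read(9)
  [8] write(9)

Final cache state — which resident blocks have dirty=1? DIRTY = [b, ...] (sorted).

DIRTY = [9, 11]

0: W B0 → L0 miss [D]
1: W B0 → L0 hit [D]
2: W B11 → L3 miss [D]
3: W B4 → L0 miss wb→B0 [D]
4: W B4 → L0 hit [D]
5: W B8 → L0 miss wb→B4 [D]
6: R B4 → L0 miss wb→B8 [-]
7: R B9 → L1 miss [-]
8: W B9 → L1 hit [D]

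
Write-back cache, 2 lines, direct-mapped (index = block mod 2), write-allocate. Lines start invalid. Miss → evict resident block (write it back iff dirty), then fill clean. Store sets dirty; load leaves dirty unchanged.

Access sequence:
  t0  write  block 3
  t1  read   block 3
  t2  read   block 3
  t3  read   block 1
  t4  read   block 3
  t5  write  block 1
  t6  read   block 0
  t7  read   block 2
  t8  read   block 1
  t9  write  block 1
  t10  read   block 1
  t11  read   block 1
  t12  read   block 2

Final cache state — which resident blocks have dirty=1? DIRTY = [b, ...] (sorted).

DIRTY = [1]

0: W B3 → L1 miss [D]
1: R B3 → L1 hit [D]
2: R B3 → L1 hit [D]
3: R B1 → L1 miss wb→B3 [-]
4: R B3 → L1 miss [-]
5: W B1 → L1 miss [D]
6: R B0 → L0 miss [-]
7: R B2 → L0 miss [-]
8: R B1 → L1 hit [D]
9: W B1 → L1 hit [D]
10: R B1 → L1 hit [D]
11: R B1 → L1 hit [D]
12: R B2 → L0 hit [-]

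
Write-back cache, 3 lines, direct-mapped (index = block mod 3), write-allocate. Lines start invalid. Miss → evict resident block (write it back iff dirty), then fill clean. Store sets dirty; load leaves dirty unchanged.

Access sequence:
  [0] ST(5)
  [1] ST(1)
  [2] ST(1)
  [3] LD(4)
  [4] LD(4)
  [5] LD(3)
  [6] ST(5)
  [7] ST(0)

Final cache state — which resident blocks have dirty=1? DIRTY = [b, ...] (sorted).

  0 | W B5 → L2 miss [D]
  1 | W B1 → L1 miss [D]
  2 | W B1 → L1 hit [D]
  3 | R B4 → L1 miss wb→B1 [-]
  4 | R B4 → L1 hit [-]
  5 | R B3 → L0 miss [-]
  6 | W B5 → L2 hit [D]
  7 | W B0 → L0 miss [D]

DIRTY = [0, 5]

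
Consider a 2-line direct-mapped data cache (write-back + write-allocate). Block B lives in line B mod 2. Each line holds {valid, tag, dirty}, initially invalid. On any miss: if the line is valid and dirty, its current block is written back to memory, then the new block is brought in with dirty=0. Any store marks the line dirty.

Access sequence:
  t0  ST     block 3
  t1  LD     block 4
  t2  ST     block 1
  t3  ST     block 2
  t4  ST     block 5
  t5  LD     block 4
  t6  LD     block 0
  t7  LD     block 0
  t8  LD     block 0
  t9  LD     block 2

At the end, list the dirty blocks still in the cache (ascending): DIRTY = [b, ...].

  0 | W B3 → L1 miss [D]
  1 | R B4 → L0 miss [-]
  2 | W B1 → L1 miss wb→B3 [D]
  3 | W B2 → L0 miss [D]
  4 | W B5 → L1 miss wb→B1 [D]
  5 | R B4 → L0 miss wb→B2 [-]
  6 | R B0 → L0 miss [-]
  7 | R B0 → L0 hit [-]
  8 | R B0 → L0 hit [-]
  9 | R B2 → L0 miss [-]

DIRTY = [5]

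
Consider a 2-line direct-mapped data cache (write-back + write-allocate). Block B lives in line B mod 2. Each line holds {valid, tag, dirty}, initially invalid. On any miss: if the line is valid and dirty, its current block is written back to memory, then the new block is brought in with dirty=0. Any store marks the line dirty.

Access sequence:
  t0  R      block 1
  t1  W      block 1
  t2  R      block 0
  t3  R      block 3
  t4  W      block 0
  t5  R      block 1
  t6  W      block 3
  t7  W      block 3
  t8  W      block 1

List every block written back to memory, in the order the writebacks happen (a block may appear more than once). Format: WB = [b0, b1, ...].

0: R B1 → L1 miss [-]
1: W B1 → L1 hit [D]
2: R B0 → L0 miss [-]
3: R B3 → L1 miss wb→B1 [-]
4: W B0 → L0 hit [D]
5: R B1 → L1 miss [-]
6: W B3 → L1 miss [D]
7: W B3 → L1 hit [D]
8: W B1 → L1 miss wb→B3 [D]

WB = [1, 3]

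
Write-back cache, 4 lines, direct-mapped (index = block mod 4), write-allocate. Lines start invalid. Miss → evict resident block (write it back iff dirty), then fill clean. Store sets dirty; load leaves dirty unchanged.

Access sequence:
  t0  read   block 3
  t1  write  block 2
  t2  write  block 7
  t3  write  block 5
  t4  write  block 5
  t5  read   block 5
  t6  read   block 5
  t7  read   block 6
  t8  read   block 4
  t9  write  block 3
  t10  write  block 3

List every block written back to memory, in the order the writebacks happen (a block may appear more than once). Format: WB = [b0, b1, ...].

  0 | R B3 → L3 miss [-]
  1 | W B2 → L2 miss [D]
  2 | W B7 → L3 miss [D]
  3 | W B5 → L1 miss [D]
  4 | W B5 → L1 hit [D]
  5 | R B5 → L1 hit [D]
  6 | R B5 → L1 hit [D]
  7 | R B6 → L2 miss wb→B2 [-]
  8 | R B4 → L0 miss [-]
  9 | W B3 → L3 miss wb→B7 [D]
  10 | W B3 → L3 hit [D]

WB = [2, 7]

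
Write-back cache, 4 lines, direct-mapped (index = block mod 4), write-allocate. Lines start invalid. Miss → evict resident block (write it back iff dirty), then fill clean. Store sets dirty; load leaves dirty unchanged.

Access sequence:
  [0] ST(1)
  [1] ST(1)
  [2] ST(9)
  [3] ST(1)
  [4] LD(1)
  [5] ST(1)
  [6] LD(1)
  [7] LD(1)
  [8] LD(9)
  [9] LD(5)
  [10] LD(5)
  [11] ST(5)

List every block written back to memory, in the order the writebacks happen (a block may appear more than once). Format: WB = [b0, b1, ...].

WB = [1, 9, 1]

  0 | W B1 → L1 miss [D]
  1 | W B1 → L1 hit [D]
  2 | W B9 → L1 miss wb→B1 [D]
  3 | W B1 → L1 miss wb→B9 [D]
  4 | R B1 → L1 hit [D]
  5 | W B1 → L1 hit [D]
  6 | R B1 → L1 hit [D]
  7 | R B1 → L1 hit [D]
  8 | R B9 → L1 miss wb→B1 [-]
  9 | R B5 → L1 miss [-]
  10 | R B5 → L1 hit [-]
  11 | W B5 → L1 hit [D]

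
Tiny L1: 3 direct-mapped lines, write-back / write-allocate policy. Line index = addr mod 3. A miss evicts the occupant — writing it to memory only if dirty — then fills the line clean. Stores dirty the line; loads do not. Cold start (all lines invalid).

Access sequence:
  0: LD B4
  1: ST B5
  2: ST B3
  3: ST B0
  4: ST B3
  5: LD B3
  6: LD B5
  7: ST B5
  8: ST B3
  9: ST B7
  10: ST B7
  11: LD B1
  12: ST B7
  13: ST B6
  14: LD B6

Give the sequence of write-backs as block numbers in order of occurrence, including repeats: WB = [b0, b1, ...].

0: R B4 -> L1 miss  d=-]
1: W B5 -> L2 miss  d=D]
2: W B3 -> L0 miss  d=D]
3: W B0 -> L0 miss wb->B3  d=D]
4: W B3 -> L0 miss wb->B0  d=D]
5: R B3 -> L0 hit  d=D]
6: R B5 -> L2 hit  d=D]
7: W B5 -> L2 hit  d=D]
8: W B3 -> L0 hit  d=D]
9: W B7 -> L1 miss  d=D]
10: W B7 -> L1 hit  d=D]
11: R B1 -> L1 miss wb->B7  d=-]
12: W B7 -> L1 miss  d=D]
13: W B6 -> L0 miss wb->B3  d=D]
14: R B6 -> L0 hit  d=D]

WB = [3, 0, 7, 3]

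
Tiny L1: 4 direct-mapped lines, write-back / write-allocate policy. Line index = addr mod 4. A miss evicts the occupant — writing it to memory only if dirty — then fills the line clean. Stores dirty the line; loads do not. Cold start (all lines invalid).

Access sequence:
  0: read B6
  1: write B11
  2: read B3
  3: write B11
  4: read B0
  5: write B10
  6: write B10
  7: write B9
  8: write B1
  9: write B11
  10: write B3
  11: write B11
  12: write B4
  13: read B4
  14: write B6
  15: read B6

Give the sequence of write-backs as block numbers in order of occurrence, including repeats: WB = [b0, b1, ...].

0: R B6 -> L2 miss  d=-]
1: W B11 -> L3 miss  d=D]
2: R B3 -> L3 miss wb->B11  d=-]
3: W B11 -> L3 miss  d=D]
4: R B0 -> L0 miss  d=-]
5: W B10 -> L2 miss  d=D]
6: W B10 -> L2 hit  d=D]
7: W B9 -> L1 miss  d=D]
8: W B1 -> L1 miss wb->B9  d=D]
9: W B11 -> L3 hit  d=D]
10: W B3 -> L3 miss wb->B11  d=D]
11: W B11 -> L3 miss wb->B3  d=D]
12: W B4 -> L0 miss  d=D]
13: R B4 -> L0 hit  d=D]
14: W B6 -> L2 miss wb->B10  d=D]
15: R B6 -> L2 hit  d=D]

WB = [11, 9, 11, 3, 10]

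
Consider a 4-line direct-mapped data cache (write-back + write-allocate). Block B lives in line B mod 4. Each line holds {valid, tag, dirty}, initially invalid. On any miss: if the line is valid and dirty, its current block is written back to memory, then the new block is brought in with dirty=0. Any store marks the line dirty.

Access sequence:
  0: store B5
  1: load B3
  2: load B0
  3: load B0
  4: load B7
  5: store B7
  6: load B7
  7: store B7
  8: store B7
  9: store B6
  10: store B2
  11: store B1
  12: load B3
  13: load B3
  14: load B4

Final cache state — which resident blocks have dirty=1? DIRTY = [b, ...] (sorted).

0: W B5 → L1 miss [D]
1: R B3 → L3 miss [-]
2: R B0 → L0 miss [-]
3: R B0 → L0 hit [-]
4: R B7 → L3 miss [-]
5: W B7 → L3 hit [D]
6: R B7 → L3 hit [D]
7: W B7 → L3 hit [D]
8: W B7 → L3 hit [D]
9: W B6 → L2 miss [D]
10: W B2 → L2 miss wb→B6 [D]
11: W B1 → L1 miss wb→B5 [D]
12: R B3 → L3 miss wb→B7 [-]
13: R B3 → L3 hit [-]
14: R B4 → L0 miss [-]

DIRTY = [1, 2]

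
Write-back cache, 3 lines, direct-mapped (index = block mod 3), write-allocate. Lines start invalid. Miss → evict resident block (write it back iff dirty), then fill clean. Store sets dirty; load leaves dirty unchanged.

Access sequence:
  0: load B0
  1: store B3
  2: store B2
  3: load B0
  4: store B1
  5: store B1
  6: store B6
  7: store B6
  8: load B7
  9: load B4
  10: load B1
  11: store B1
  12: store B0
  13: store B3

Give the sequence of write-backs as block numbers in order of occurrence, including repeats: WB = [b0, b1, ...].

WB = [3, 1, 6, 0]

  0 | R B0 → L0 miss [-]
  1 | W B3 → L0 miss [D]
  2 | W B2 → L2 miss [D]
  3 | R B0 → L0 miss wb→B3 [-]
  4 | W B1 → L1 miss [D]
  5 | W B1 → L1 hit [D]
  6 | W B6 → L0 miss [D]
  7 | W B6 → L0 hit [D]
  8 | R B7 → L1 miss wb→B1 [-]
  9 | R B4 → L1 miss [-]
  10 | R B1 → L1 miss [-]
  11 | W B1 → L1 hit [D]
  12 | W B0 → L0 miss wb→B6 [D]
  13 | W B3 → L0 miss wb→B0 [D]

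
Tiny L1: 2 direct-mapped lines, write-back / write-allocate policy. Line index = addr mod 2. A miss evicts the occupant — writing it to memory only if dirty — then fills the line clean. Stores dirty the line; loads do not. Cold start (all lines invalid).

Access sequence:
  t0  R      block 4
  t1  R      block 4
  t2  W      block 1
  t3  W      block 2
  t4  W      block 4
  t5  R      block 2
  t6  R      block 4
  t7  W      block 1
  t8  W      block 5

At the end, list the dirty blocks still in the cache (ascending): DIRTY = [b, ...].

DIRTY = [5]

0: R B4 -> L0 miss  d=-]
1: R B4 -> L0 hit  d=-]
2: W B1 -> L1 miss  d=D]
3: W B2 -> L0 miss  d=D]
4: W B4 -> L0 miss wb->B2  d=D]
5: R B2 -> L0 miss wb->B4  d=-]
6: R B4 -> L0 miss  d=-]
7: W B1 -> L1 hit  d=D]
8: W B5 -> L1 miss wb->B1  d=D]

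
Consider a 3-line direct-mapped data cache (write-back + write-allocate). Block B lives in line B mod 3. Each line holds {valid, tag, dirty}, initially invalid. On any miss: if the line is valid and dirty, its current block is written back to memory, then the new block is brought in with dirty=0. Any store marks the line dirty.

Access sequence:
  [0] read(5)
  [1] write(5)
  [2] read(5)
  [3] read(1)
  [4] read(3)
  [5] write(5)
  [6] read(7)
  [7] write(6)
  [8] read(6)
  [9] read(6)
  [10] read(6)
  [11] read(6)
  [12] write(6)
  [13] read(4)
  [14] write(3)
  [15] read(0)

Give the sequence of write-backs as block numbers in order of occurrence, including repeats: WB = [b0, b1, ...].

WB = [6, 3]

  0 | R B5 → L2 miss [-]
  1 | W B5 → L2 hit [D]
  2 | R B5 → L2 hit [D]
  3 | R B1 → L1 miss [-]
  4 | R B3 → L0 miss [-]
  5 | W B5 → L2 hit [D]
  6 | R B7 → L1 miss [-]
  7 | W B6 → L0 miss [D]
  8 | R B6 → L0 hit [D]
  9 | R B6 → L0 hit [D]
  10 | R B6 → L0 hit [D]
  11 | R B6 → L0 hit [D]
  12 | W B6 → L0 hit [D]
  13 | R B4 → L1 miss [-]
  14 | W B3 → L0 miss wb→B6 [D]
  15 | R B0 → L0 miss wb→B3 [-]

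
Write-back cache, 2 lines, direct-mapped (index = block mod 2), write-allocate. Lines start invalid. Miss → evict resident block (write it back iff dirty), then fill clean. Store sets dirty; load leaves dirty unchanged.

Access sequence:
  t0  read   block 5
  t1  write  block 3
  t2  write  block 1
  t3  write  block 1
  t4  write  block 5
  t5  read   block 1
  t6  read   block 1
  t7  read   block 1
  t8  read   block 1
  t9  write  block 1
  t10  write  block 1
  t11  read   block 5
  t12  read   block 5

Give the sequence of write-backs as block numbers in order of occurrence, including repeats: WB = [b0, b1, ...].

0: R B5 -> L1 miss  d=-]
1: W B3 -> L1 miss  d=D]
2: W B1 -> L1 miss wb->B3  d=D]
3: W B1 -> L1 hit  d=D]
4: W B5 -> L1 miss wb->B1  d=D]
5: R B1 -> L1 miss wb->B5  d=-]
6: R B1 -> L1 hit  d=-]
7: R B1 -> L1 hit  d=-]
8: R B1 -> L1 hit  d=-]
9: W B1 -> L1 hit  d=D]
10: W B1 -> L1 hit  d=D]
11: R B5 -> L1 miss wb->B1  d=-]
12: R B5 -> L1 hit  d=-]

WB = [3, 1, 5, 1]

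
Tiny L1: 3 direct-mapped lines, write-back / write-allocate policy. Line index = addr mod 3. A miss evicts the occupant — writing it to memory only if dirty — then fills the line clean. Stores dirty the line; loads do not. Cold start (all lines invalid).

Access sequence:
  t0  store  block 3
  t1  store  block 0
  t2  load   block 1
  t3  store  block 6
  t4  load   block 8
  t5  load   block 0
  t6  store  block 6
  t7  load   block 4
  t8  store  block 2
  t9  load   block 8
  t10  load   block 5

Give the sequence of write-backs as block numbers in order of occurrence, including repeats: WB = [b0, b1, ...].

WB = [3, 0, 6, 2]

  0 | W B3 → L0 miss [D]
  1 | W B0 → L0 miss wb→B3 [D]
  2 | R B1 → L1 miss [-]
  3 | W B6 → L0 miss wb→B0 [D]
  4 | R B8 → L2 miss [-]
  5 | R B0 → L0 miss wb→B6 [-]
  6 | W B6 → L0 miss [D]
  7 | R B4 → L1 miss [-]
  8 | W B2 → L2 miss [D]
  9 | R B8 → L2 miss wb→B2 [-]
  10 | R B5 → L2 miss [-]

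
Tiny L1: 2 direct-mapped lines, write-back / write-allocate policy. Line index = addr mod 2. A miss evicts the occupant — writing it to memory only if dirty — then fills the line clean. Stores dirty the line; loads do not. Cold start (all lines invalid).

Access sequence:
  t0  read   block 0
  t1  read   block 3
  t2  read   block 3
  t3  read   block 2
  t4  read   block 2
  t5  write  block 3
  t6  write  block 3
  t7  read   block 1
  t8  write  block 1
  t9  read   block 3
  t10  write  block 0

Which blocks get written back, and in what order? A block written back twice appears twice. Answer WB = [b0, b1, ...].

0: R B0 -> L0 miss  d=-]
1: R B3 -> L1 miss  d=-]
2: R B3 -> L1 hit  d=-]
3: R B2 -> L0 miss  d=-]
4: R B2 -> L0 hit  d=-]
5: W B3 -> L1 hit  d=D]
6: W B3 -> L1 hit  d=D]
7: R B1 -> L1 miss wb->B3  d=-]
8: W B1 -> L1 hit  d=D]
9: R B3 -> L1 miss wb->B1  d=-]
10: W B0 -> L0 miss  d=D]

WB = [3, 1]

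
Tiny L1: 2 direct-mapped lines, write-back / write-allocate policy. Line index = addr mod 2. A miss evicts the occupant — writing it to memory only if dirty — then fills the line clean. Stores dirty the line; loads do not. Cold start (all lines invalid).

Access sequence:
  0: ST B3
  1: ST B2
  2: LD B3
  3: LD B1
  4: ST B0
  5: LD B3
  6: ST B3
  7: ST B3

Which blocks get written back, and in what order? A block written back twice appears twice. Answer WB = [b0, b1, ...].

WB = [3, 2]

0: W B3 -> L1 miss  d=D]
1: W B2 -> L0 miss  d=D]
2: R B3 -> L1 hit  d=D]
3: R B1 -> L1 miss wb->B3  d=-]
4: W B0 -> L0 miss wb->B2  d=D]
5: R B3 -> L1 miss  d=-]
6: W B3 -> L1 hit  d=D]
7: W B3 -> L1 hit  d=D]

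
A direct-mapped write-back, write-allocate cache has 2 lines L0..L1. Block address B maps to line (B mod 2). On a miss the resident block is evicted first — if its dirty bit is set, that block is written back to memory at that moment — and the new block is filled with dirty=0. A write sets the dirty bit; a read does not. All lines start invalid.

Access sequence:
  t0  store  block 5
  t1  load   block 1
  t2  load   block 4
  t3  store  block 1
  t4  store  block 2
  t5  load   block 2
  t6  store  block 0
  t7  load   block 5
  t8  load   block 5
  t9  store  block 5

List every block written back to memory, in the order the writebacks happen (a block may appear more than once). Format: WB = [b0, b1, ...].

0: W B5 → L1 miss [D]
1: R B1 → L1 miss wb→B5 [-]
2: R B4 → L0 miss [-]
3: W B1 → L1 hit [D]
4: W B2 → L0 miss [D]
5: R B2 → L0 hit [D]
6: W B0 → L0 miss wb→B2 [D]
7: R B5 → L1 miss wb→B1 [-]
8: R B5 → L1 hit [-]
9: W B5 → L1 hit [D]

WB = [5, 2, 1]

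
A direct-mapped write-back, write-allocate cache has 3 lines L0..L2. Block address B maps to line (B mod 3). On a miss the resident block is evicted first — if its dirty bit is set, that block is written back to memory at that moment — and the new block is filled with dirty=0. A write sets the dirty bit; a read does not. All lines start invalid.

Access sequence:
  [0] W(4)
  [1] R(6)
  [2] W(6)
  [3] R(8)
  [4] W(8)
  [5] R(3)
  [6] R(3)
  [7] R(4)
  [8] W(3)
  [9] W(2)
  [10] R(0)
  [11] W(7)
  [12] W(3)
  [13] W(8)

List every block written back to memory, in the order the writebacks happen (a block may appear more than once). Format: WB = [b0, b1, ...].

WB = [6, 8, 3, 4, 2]

  0 | W B4 → L1 miss [D]
  1 | R B6 → L0 miss [-]
  2 | W B6 → L0 hit [D]
  3 | R B8 → L2 miss [-]
  4 | W B8 → L2 hit [D]
  5 | R B3 → L0 miss wb→B6 [-]
  6 | R B3 → L0 hit [-]
  7 | R B4 → L1 hit [D]
  8 | W B3 → L0 hit [D]
  9 | W B2 → L2 miss wb→B8 [D]
  10 | R B0 → L0 miss wb→B3 [-]
  11 | W B7 → L1 miss wb→B4 [D]
  12 | W B3 → L0 miss [D]
  13 | W B8 → L2 miss wb→B2 [D]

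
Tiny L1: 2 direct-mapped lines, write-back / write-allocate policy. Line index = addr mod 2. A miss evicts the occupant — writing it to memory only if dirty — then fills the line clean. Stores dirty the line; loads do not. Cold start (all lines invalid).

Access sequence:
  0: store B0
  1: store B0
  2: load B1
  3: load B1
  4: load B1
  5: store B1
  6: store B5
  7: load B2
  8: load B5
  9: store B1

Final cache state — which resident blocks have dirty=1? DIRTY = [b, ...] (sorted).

DIRTY = [1]

  0 | W B0 → L0 miss [D]
  1 | W B0 → L0 hit [D]
  2 | R B1 → L1 miss [-]
  3 | R B1 → L1 hit [-]
  4 | R B1 → L1 hit [-]
  5 | W B1 → L1 hit [D]
  6 | W B5 → L1 miss wb→B1 [D]
  7 | R B2 → L0 miss wb→B0 [-]
  8 | R B5 → L1 hit [D]
  9 | W B1 → L1 miss wb→B5 [D]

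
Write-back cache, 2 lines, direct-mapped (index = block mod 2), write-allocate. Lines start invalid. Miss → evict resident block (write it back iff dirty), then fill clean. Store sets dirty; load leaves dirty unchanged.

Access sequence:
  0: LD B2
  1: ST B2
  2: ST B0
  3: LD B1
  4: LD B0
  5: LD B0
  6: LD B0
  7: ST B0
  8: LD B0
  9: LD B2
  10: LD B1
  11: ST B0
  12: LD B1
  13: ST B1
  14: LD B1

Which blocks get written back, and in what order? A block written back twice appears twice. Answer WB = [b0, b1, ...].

0: R B2 -> L0 miss  d=-]
1: W B2 -> L0 hit  d=D]
2: W B0 -> L0 miss wb->B2  d=D]
3: R B1 -> L1 miss  d=-]
4: R B0 -> L0 hit  d=D]
5: R B0 -> L0 hit  d=D]
6: R B0 -> L0 hit  d=D]
7: W B0 -> L0 hit  d=D]
8: R B0 -> L0 hit  d=D]
9: R B2 -> L0 miss wb->B0  d=-]
10: R B1 -> L1 hit  d=-]
11: W B0 -> L0 miss  d=D]
12: R B1 -> L1 hit  d=-]
13: W B1 -> L1 hit  d=D]
14: R B1 -> L1 hit  d=D]

WB = [2, 0]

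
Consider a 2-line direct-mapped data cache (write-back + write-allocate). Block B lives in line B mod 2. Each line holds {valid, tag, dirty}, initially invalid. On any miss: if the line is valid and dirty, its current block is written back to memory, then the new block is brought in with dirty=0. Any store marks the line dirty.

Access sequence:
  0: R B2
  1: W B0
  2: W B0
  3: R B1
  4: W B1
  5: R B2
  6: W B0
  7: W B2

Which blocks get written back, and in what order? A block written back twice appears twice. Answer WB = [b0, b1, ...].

WB = [0, 0]

0: R B2 → L0 miss [-]
1: W B0 → L0 miss [D]
2: W B0 → L0 hit [D]
3: R B1 → L1 miss [-]
4: W B1 → L1 hit [D]
5: R B2 → L0 miss wb→B0 [-]
6: W B0 → L0 miss [D]
7: W B2 → L0 miss wb→B0 [D]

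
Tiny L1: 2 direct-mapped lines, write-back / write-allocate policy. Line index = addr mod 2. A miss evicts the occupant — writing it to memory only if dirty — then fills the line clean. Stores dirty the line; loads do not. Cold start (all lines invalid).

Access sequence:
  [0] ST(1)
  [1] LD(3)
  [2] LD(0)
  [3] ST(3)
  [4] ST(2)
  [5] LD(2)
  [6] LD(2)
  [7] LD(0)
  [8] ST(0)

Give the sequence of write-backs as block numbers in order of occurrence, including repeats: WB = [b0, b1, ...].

WB = [1, 2]

0: W B1 → L1 miss [D]
1: R B3 → L1 miss wb→B1 [-]
2: R B0 → L0 miss [-]
3: W B3 → L1 hit [D]
4: W B2 → L0 miss [D]
5: R B2 → L0 hit [D]
6: R B2 → L0 hit [D]
7: R B0 → L0 miss wb→B2 [-]
8: W B0 → L0 hit [D]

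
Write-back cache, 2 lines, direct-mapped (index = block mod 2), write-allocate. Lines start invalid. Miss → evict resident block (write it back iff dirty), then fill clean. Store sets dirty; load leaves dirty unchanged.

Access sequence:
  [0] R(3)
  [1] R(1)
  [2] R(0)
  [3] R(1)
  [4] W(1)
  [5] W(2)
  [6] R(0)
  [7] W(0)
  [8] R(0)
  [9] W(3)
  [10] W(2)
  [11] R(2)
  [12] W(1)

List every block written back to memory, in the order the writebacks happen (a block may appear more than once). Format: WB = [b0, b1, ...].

0: R B3 → L1 miss [-]
1: R B1 → L1 miss [-]
2: R B0 → L0 miss [-]
3: R B1 → L1 hit [-]
4: W B1 → L1 hit [D]
5: W B2 → L0 miss [D]
6: R B0 → L0 miss wb→B2 [-]
7: W B0 → L0 hit [D]
8: R B0 → L0 hit [D]
9: W B3 → L1 miss wb→B1 [D]
10: W B2 → L0 miss wb→B0 [D]
11: R B2 → L0 hit [D]
12: W B1 → L1 miss wb→B3 [D]

WB = [2, 1, 0, 3]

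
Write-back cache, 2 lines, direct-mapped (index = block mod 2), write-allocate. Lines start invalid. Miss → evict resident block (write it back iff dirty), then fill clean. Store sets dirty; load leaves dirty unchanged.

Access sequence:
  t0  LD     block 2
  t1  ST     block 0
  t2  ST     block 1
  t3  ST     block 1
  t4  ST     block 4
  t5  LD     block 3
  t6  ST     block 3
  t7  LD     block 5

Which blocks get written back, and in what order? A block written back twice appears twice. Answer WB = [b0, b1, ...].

WB = [0, 1, 3]

0: R B2 → L0 miss [-]
1: W B0 → L0 miss [D]
2: W B1 → L1 miss [D]
3: W B1 → L1 hit [D]
4: W B4 → L0 miss wb→B0 [D]
5: R B3 → L1 miss wb→B1 [-]
6: W B3 → L1 hit [D]
7: R B5 → L1 miss wb→B3 [-]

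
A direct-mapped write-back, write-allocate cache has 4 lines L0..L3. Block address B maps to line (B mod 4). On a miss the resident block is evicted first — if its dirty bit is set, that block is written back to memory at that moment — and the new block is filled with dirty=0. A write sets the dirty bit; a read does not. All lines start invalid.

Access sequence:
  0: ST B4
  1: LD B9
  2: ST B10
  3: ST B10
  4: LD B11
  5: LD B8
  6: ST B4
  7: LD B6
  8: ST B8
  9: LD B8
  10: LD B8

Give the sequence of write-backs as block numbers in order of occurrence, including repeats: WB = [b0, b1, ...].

WB = [4, 10, 4]

0: W B4 -> L0 miss  d=D]
1: R B9 -> L1 miss  d=-]
2: W B10 -> L2 miss  d=D]
3: W B10 -> L2 hit  d=D]
4: R B11 -> L3 miss  d=-]
5: R B8 -> L0 miss wb->B4  d=-]
6: W B4 -> L0 miss  d=D]
7: R B6 -> L2 miss wb->B10  d=-]
8: W B8 -> L0 miss wb->B4  d=D]
9: R B8 -> L0 hit  d=D]
10: R B8 -> L0 hit  d=D]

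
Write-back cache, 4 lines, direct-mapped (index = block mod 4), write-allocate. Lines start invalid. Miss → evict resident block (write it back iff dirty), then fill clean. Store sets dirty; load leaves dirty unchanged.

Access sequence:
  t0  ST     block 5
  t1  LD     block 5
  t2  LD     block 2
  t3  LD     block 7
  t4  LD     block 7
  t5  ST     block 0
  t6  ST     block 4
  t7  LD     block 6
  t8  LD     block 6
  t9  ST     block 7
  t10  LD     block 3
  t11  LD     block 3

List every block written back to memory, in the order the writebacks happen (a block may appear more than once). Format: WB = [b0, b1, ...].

  0 | W B5 → L1 miss [D]
  1 | R B5 → L1 hit [D]
  2 | R B2 → L2 miss [-]
  3 | R B7 → L3 miss [-]
  4 | R B7 → L3 hit [-]
  5 | W B0 → L0 miss [D]
  6 | W B4 → L0 miss wb→B0 [D]
  7 | R B6 → L2 miss [-]
  8 | R B6 → L2 hit [-]
  9 | W B7 → L3 hit [D]
  10 | R B3 → L3 miss wb→B7 [-]
  11 | R B3 → L3 hit [-]

WB = [0, 7]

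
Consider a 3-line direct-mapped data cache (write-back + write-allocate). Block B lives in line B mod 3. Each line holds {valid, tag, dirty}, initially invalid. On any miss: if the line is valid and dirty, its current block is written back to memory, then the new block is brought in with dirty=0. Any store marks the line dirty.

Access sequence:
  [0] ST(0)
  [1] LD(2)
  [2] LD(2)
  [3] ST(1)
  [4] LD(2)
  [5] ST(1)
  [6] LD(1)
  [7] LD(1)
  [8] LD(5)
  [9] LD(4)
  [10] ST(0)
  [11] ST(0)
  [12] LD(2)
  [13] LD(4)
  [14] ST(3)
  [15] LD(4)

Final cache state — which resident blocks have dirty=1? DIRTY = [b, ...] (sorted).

  0 | W B0 → L0 miss [D]
  1 | R B2 → L2 miss [-]
  2 | R B2 → L2 hit [-]
  3 | W B1 → L1 miss [D]
  4 | R B2 → L2 hit [-]
  5 | W B1 → L1 hit [D]
  6 | R B1 → L1 hit [D]
  7 | R B1 → L1 hit [D]
  8 | R B5 → L2 miss [-]
  9 | R B4 → L1 miss wb→B1 [-]
  10 | W B0 → L0 hit [D]
  11 | W B0 → L0 hit [D]
  12 | R B2 → L2 miss [-]
  13 | R B4 → L1 hit [-]
  14 | W B3 → L0 miss wb→B0 [D]
  15 | R B4 → L1 hit [-]

DIRTY = [3]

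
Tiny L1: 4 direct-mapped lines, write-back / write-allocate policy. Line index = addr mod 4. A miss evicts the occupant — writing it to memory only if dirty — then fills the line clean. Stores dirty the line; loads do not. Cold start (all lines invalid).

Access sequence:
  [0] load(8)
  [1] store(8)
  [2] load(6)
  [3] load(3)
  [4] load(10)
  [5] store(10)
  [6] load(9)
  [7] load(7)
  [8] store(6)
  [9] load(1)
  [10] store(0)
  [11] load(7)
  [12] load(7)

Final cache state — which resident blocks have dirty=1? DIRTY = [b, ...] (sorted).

0: R B8 -> L0 miss  d=-]
1: W B8 -> L0 hit  d=D]
2: R B6 -> L2 miss  d=-]
3: R B3 -> L3 miss  d=-]
4: R B10 -> L2 miss  d=-]
5: W B10 -> L2 hit  d=D]
6: R B9 -> L1 miss  d=-]
7: R B7 -> L3 miss  d=-]
8: W B6 -> L2 miss wb->B10  d=D]
9: R B1 -> L1 miss  d=-]
10: W B0 -> L0 miss wb->B8  d=D]
11: R B7 -> L3 hit  d=-]
12: R B7 -> L3 hit  d=-]

DIRTY = [0, 6]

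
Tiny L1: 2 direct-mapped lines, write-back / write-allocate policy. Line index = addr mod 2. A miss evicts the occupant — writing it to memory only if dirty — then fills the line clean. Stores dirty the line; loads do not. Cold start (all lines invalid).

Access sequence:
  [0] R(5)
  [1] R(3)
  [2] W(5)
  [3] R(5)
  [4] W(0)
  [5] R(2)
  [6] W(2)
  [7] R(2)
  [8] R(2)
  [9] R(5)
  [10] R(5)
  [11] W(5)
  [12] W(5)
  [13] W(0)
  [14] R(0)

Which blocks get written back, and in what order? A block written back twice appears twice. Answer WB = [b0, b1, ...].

0: R B5 -> L1 miss  d=-]
1: R B3 -> L1 miss  d=-]
2: W B5 -> L1 miss  d=D]
3: R B5 -> L1 hit  d=D]
4: W B0 -> L0 miss  d=D]
5: R B2 -> L0 miss wb->B0  d=-]
6: W B2 -> L0 hit  d=D]
7: R B2 -> L0 hit  d=D]
8: R B2 -> L0 hit  d=D]
9: R B5 -> L1 hit  d=D]
10: R B5 -> L1 hit  d=D]
11: W B5 -> L1 hit  d=D]
12: W B5 -> L1 hit  d=D]
13: W B0 -> L0 miss wb->B2  d=D]
14: R B0 -> L0 hit  d=D]

WB = [0, 2]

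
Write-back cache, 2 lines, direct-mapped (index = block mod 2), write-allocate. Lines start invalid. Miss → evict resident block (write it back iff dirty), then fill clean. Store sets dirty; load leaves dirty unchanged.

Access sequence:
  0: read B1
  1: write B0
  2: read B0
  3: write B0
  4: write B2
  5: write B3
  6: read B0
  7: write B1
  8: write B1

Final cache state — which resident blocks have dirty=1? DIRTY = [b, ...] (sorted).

  0 | R B1 → L1 miss [-]
  1 | W B0 → L0 miss [D]
  2 | R B0 → L0 hit [D]
  3 | W B0 → L0 hit [D]
  4 | W B2 → L0 miss wb→B0 [D]
  5 | W B3 → L1 miss [D]
  6 | R B0 → L0 miss wb→B2 [-]
  7 | W B1 → L1 miss wb→B3 [D]
  8 | W B1 → L1 hit [D]

DIRTY = [1]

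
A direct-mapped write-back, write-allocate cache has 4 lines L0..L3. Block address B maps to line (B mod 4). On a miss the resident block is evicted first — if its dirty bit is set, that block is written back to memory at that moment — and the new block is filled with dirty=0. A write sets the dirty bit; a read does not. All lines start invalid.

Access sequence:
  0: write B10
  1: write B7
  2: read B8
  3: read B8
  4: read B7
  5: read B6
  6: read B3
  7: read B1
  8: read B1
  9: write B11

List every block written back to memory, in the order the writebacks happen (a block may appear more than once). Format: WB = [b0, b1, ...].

  0 | W B10 → L2 miss [D]
  1 | W B7 → L3 miss [D]
  2 | R B8 → L0 miss [-]
  3 | R B8 → L0 hit [-]
  4 | R B7 → L3 hit [D]
  5 | R B6 → L2 miss wb→B10 [-]
  6 | R B3 → L3 miss wb→B7 [-]
  7 | R B1 → L1 miss [-]
  8 | R B1 → L1 hit [-]
  9 | W B11 → L3 miss [D]

WB = [10, 7]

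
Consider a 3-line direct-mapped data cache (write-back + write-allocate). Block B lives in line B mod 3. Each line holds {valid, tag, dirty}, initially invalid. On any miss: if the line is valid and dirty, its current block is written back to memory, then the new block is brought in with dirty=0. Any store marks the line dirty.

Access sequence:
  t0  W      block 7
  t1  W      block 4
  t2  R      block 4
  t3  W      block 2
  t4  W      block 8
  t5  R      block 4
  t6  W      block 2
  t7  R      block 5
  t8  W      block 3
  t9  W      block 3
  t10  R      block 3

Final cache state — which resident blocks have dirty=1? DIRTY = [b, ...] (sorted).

0: W B7 → L1 miss [D]
1: W B4 → L1 miss wb→B7 [D]
2: R B4 → L1 hit [D]
3: W B2 → L2 miss [D]
4: W B8 → L2 miss wb→B2 [D]
5: R B4 → L1 hit [D]
6: W B2 → L2 miss wb→B8 [D]
7: R B5 → L2 miss wb→B2 [-]
8: W B3 → L0 miss [D]
9: W B3 → L0 hit [D]
10: R B3 → L0 hit [D]

DIRTY = [3, 4]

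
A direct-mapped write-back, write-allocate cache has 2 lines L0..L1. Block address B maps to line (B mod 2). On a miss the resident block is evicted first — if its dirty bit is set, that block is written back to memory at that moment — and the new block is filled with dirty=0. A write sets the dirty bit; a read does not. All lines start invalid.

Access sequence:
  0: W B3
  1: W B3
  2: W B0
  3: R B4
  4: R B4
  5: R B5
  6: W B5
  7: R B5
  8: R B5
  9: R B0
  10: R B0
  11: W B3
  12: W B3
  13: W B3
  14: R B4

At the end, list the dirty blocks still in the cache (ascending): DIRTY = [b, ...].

0: W B3 → L1 miss [D]
1: W B3 → L1 hit [D]
2: W B0 → L0 miss [D]
3: R B4 → L0 miss wb→B0 [-]
4: R B4 → L0 hit [-]
5: R B5 → L1 miss wb→B3 [-]
6: W B5 → L1 hit [D]
7: R B5 → L1 hit [D]
8: R B5 → L1 hit [D]
9: R B0 → L0 miss [-]
10: R B0 → L0 hit [-]
11: W B3 → L1 miss wb→B5 [D]
12: W B3 → L1 hit [D]
13: W B3 → L1 hit [D]
14: R B4 → L0 miss [-]

DIRTY = [3]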